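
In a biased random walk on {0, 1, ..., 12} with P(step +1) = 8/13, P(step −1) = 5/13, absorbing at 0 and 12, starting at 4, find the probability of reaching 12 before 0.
P(hit 12 before 0) = (1 − (5/8)^4) / (1 − (5/8)^12) = 16777216/19727841

Let u_k denote P(reach 12 before 0 | start at k). Boundary: u_0 = 0, u_12 = 1. Recurrence: u_k = 8/13·u_{k+1} + 5/13·u_{k-1} for 1 ≤ k ≤ 11. Try u_k = A + B·r^k with r = q/p = (5/13)/(8/13) = 5/8. Substitution satisfies the recurrence; boundary conditions give:
  u_k = (1 − r^k) / (1 − r^N) = (1 − (5/8)^4) / (1 − (5/8)^12) = 16777216/19727841.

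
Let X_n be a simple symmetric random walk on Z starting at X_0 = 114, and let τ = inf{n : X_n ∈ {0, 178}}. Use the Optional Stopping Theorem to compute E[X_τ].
E[X_τ] = 114

X_n is a martingale and τ is a bounded-mean stopping time (indeed τ is finite a.s. with bounded expectation since the walk is in a bounded region). By the OST, E[X_τ] = E[X_0] = 114. Equivalently: E[X_τ] = 178 · P(hit 178 first) + 0 · P(hit 0 first) = 178 · (114/178) = 114.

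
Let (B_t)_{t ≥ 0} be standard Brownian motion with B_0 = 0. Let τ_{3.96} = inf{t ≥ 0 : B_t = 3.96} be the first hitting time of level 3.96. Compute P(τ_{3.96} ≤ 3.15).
P(τ_{3.96} ≤ 3.15) = 2(1 − Φ(3.96/√3.15)) = 2(1 − Φ(2.2312)) ≈ 0.0257

By the reflection principle for standard BM, P(τ_b ≤ t) = 2 · P(B_t ≥ b). Since B_t ~ N(0, t), P(B_t ≥ 3.96) = 1 − Φ(3.96/√t) = 1 − Φ(3.96/√3.15) = 1 − Φ(2.2312) ≈ 0.01283. Doubling: P(τ_{3.96} ≤ 3.15) ≈ 2 · 0.01283 = 0.02566 ≈ 0.0257.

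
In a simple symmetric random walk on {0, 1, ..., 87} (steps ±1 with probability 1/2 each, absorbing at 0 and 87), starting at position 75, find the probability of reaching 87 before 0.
P(hit 87 before 0) = 75/87 = 25/29

Let u_k = P(hit 87 before 0 | start at k). Then u_0 = 0, u_87 = 1, and u_k = u_{k-1}/2 + u_{k+1}/2 for 1 ≤ k ≤ 86. This harmonic recurrence is solved by u_k = k/87, giving u_75 = 75/87 = 25/29.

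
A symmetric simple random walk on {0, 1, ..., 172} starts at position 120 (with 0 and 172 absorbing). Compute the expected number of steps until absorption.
E[τ | X_0 = 120] = 6240

Let v_k = E[τ | X_0 = k]. Boundary: v_0 = v_172 = 0. Recurrence: v_k = 1 + (v_{k-1} + v_{k+1})/2 for 1 ≤ k ≤ 171. The particular solution to v_k − (v_{k-1} + v_{k+1})/2 = 1 is v_k = −k^2. Adding homogeneous solution A + B k and matching boundaries gives v_k = k (172 − k). Substituting k = 120: v_120 = 120 · 52 = 6240.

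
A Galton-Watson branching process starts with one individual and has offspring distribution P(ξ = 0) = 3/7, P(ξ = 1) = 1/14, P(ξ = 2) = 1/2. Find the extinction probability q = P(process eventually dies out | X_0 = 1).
q = 6/7

The pgf is f(s) = 3/7 + 1/14·s + 1/2·s². The extinction probability q is the smallest fixed point of f in [0, 1]. Setting s = f(s):
  1/2·s² + (1/14 − 1)·s + 3/7 = 0
  1/2·s² − (3/7 + 1/2)·s + 3/7 = 0
which factors as (s − 1)·(1/2·s − 3/7) = 0, giving roots s = 1 and s = (3/7)/(1/2) = 6/7.
Mean offspring μ = 1/14 + 2·1/2 = 15/14 > 1 (supercritical), so q < 1. The extinction probability is the smaller root: q = (3/7)/(1/2) = 6/7.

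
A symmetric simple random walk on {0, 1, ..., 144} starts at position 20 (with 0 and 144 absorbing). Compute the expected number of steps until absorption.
E[τ | X_0 = 20] = 2480

Let v_k = E[τ | X_0 = k]. Boundary: v_0 = v_144 = 0. Recurrence: v_k = 1 + (v_{k-1} + v_{k+1})/2 for 1 ≤ k ≤ 143. The particular solution to v_k − (v_{k-1} + v_{k+1})/2 = 1 is v_k = −k^2. Adding homogeneous solution A + B k and matching boundaries gives v_k = k (144 − k). Substituting k = 20: v_20 = 20 · 124 = 2480.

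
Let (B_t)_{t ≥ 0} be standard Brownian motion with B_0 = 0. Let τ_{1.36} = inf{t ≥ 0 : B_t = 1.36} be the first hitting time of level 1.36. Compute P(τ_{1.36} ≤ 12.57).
P(τ_{1.36} ≤ 12.57) = 2(1 − Φ(1.36/√12.57)) = 2(1 − Φ(0.3836)) ≈ 0.7013

By the reflection principle for standard BM, P(τ_b ≤ t) = 2 · P(B_t ≥ b). Since B_t ~ N(0, t), P(B_t ≥ 1.36) = 1 − Φ(1.36/√t) = 1 − Φ(1.36/√12.57) = 1 − Φ(0.3836) ≈ 0.35064. Doubling: P(τ_{1.36} ≤ 12.57) ≈ 2 · 0.35064 = 0.70128 ≈ 0.7013.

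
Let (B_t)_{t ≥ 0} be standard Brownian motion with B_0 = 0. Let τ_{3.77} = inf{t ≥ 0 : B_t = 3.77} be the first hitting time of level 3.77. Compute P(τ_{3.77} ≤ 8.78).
P(τ_{3.77} ≤ 8.78) = 2(1 − Φ(3.77/√8.78)) = 2(1 − Φ(1.2723)) ≈ 0.2033

By the reflection principle for standard BM, P(τ_b ≤ t) = 2 · P(B_t ≥ b). Since B_t ~ N(0, t), P(B_t ≥ 3.77) = 1 − Φ(3.77/√t) = 1 − Φ(3.77/√8.78) = 1 − Φ(1.2723) ≈ 0.10163. Doubling: P(τ_{3.77} ≤ 8.78) ≈ 2 · 0.10163 = 0.20326 ≈ 0.2033.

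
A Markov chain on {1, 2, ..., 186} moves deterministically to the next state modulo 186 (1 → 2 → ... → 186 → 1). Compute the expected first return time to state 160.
E[T_160 | X_0 = 160] = 186

The chain cycles deterministically, so starting at state 160 it returns in exactly 186 steps. Equivalently, the stationary distribution is uniform π_j = 1/186 for every state j, so by Kac's formula E[T_160] = 1/π_160 = 186.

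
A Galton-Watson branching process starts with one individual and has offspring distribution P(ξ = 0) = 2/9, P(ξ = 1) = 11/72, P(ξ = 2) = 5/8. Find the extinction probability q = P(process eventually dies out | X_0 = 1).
q = 16/45

The pgf is f(s) = 2/9 + 11/72·s + 5/8·s². The extinction probability q is the smallest fixed point of f in [0, 1]. Setting s = f(s):
  5/8·s² + (11/72 − 1)·s + 2/9 = 0
  5/8·s² − (2/9 + 5/8)·s + 2/9 = 0
which factors as (s − 1)·(5/8·s − 2/9) = 0, giving roots s = 1 and s = (2/9)/(5/8) = 16/45.
Mean offspring μ = 11/72 + 2·5/8 = 101/72 > 1 (supercritical), so q < 1. The extinction probability is the smaller root: q = (2/9)/(5/8) = 16/45.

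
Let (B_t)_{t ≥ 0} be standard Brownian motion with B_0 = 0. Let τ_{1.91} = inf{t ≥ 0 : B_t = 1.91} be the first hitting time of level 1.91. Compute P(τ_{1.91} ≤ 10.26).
P(τ_{1.91} ≤ 10.26) = 2(1 − Φ(1.91/√10.26)) = 2(1 − Φ(0.5963)) ≈ 0.5510

By the reflection principle for standard BM, P(τ_b ≤ t) = 2 · P(B_t ≥ b). Since B_t ~ N(0, t), P(B_t ≥ 1.91) = 1 − Φ(1.91/√t) = 1 − Φ(1.91/√10.26) = 1 − Φ(0.5963) ≈ 0.27549. Doubling: P(τ_{1.91} ≤ 10.26) ≈ 2 · 0.27549 = 0.55098 ≈ 0.5510.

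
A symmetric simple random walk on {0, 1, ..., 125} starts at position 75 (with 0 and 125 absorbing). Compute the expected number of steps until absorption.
E[τ | X_0 = 75] = 3750

Let v_k = E[τ | X_0 = k]. Boundary: v_0 = v_125 = 0. Recurrence: v_k = 1 + (v_{k-1} + v_{k+1})/2 for 1 ≤ k ≤ 124. The particular solution to v_k − (v_{k-1} + v_{k+1})/2 = 1 is v_k = −k^2. Adding homogeneous solution A + B k and matching boundaries gives v_k = k (125 − k). Substituting k = 75: v_75 = 75 · 50 = 3750.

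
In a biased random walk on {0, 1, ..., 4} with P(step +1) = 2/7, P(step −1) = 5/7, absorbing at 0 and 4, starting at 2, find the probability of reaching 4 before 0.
P(hit 4 before 0) = (1 − (5/2)^2) / (1 − (5/2)^4) = 4/29

Let u_k denote P(reach 4 before 0 | start at k). Boundary: u_0 = 0, u_4 = 1. Recurrence: u_k = 2/7·u_{k+1} + 5/7·u_{k-1} for 1 ≤ k ≤ 3. Try u_k = A + B·r^k with r = q/p = (5/7)/(2/7) = 5/2. Substitution satisfies the recurrence; boundary conditions give:
  u_k = (1 − r^k) / (1 − r^N) = (1 − (5/2)^2) / (1 − (5/2)^4) = 4/29.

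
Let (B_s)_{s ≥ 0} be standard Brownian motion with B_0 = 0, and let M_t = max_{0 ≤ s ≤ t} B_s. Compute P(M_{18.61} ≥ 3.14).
P(M_{18.61} ≥ 3.14) = 2·P(B_{18.61} ≥ 3.14) = 2(1 − Φ(3.14/√18.61)) ≈ 0.4667

By the reflection principle for Brownian motion, P(M_t ≥ a) = 2 · P(B_t ≥ a) for a ≥ 0. Since B_t ~ N(0, t), P(B_t ≥ 3.14) = 1 − Φ(3.14/√t) = 1 − Φ(3.14/√18.61) = 1 − Φ(0.7279). So
  P(M_{18.61} ≥ 3.14) = 2(1 − Φ(0.7279)) ≈ 0.4667.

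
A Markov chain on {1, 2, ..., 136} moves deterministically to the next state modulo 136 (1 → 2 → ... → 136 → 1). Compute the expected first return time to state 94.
E[T_94 | X_0 = 94] = 136

The chain cycles deterministically, so starting at state 94 it returns in exactly 136 steps. Equivalently, the stationary distribution is uniform π_j = 1/136 for every state j, so by Kac's formula E[T_94] = 1/π_94 = 136.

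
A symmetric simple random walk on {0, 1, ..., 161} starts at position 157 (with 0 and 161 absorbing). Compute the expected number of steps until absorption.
E[τ | X_0 = 157] = 628

Let v_k = E[τ | X_0 = k]. Boundary: v_0 = v_161 = 0. Recurrence: v_k = 1 + (v_{k-1} + v_{k+1})/2 for 1 ≤ k ≤ 160. The particular solution to v_k − (v_{k-1} + v_{k+1})/2 = 1 is v_k = −k^2. Adding homogeneous solution A + B k and matching boundaries gives v_k = k (161 − k). Substituting k = 157: v_157 = 157 · 4 = 628.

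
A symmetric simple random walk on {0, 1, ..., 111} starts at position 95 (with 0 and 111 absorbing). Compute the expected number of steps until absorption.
E[τ | X_0 = 95] = 1520

Let v_k = E[τ | X_0 = k]. Boundary: v_0 = v_111 = 0. Recurrence: v_k = 1 + (v_{k-1} + v_{k+1})/2 for 1 ≤ k ≤ 110. The particular solution to v_k − (v_{k-1} + v_{k+1})/2 = 1 is v_k = −k^2. Adding homogeneous solution A + B k and matching boundaries gives v_k = k (111 − k). Substituting k = 95: v_95 = 95 · 16 = 1520.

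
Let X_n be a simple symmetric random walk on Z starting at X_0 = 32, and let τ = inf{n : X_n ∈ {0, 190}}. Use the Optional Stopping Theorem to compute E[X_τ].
E[X_τ] = 32

X_n is a martingale and τ is a bounded-mean stopping time (indeed τ is finite a.s. with bounded expectation since the walk is in a bounded region). By the OST, E[X_τ] = E[X_0] = 32. Equivalently: E[X_τ] = 190 · P(hit 190 first) + 0 · P(hit 0 first) = 190 · (32/190) = 32.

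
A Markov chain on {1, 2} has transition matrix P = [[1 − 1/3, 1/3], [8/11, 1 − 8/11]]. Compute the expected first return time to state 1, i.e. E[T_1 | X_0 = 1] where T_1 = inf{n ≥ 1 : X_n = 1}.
E[T_1 | X_0 = 1] = 1/π_1 = 35/24

For an irreducible recurrent Markov chain with stationary distribution π, E[T_i | X_0 = i] = 1/π_i (Kac's formula). Here π_1 = (8/11)/(1/3 + 8/11) = (8/11)/(35/33) = 24/35, so E[T_1 | X_0 = 1] = 1/π_1 = (1/3 + 8/11)/(8/11) = (35/33)/(8/11) = 35/24.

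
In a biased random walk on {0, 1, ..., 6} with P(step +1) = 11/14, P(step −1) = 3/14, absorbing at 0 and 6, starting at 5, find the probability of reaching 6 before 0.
P(hit 6 before 0) = (1 − (3/11)^5) / (1 − (3/11)^6) = 221111/221354

Let u_k denote P(reach 6 before 0 | start at k). Boundary: u_0 = 0, u_6 = 1. Recurrence: u_k = 11/14·u_{k+1} + 3/14·u_{k-1} for 1 ≤ k ≤ 5. Try u_k = A + B·r^k with r = q/p = (3/14)/(11/14) = 3/11. Substitution satisfies the recurrence; boundary conditions give:
  u_k = (1 − r^k) / (1 − r^N) = (1 − (3/11)^5) / (1 − (3/11)^6) = 221111/221354.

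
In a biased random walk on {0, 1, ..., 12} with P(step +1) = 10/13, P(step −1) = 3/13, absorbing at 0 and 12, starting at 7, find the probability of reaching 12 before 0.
P(hit 12 before 0) = (1 − (3/10)^7) / (1 − (3/10)^12) = 142825900000/142857066937

Let u_k denote P(reach 12 before 0 | start at k). Boundary: u_0 = 0, u_12 = 1. Recurrence: u_k = 10/13·u_{k+1} + 3/13·u_{k-1} for 1 ≤ k ≤ 11. Try u_k = A + B·r^k with r = q/p = (3/13)/(10/13) = 3/10. Substitution satisfies the recurrence; boundary conditions give:
  u_k = (1 − r^k) / (1 − r^N) = (1 − (3/10)^7) / (1 − (3/10)^12) = 142825900000/142857066937.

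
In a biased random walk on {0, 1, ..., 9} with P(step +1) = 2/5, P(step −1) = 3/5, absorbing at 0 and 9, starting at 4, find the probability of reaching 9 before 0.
P(hit 9 before 0) = (1 − (3/2)^4) / (1 − (3/2)^9) = 2080/19171

Let u_k denote P(reach 9 before 0 | start at k). Boundary: u_0 = 0, u_9 = 1. Recurrence: u_k = 2/5·u_{k+1} + 3/5·u_{k-1} for 1 ≤ k ≤ 8. Try u_k = A + B·r^k with r = q/p = (3/5)/(2/5) = 3/2. Substitution satisfies the recurrence; boundary conditions give:
  u_k = (1 − r^k) / (1 − r^N) = (1 − (3/2)^4) / (1 − (3/2)^9) = 2080/19171.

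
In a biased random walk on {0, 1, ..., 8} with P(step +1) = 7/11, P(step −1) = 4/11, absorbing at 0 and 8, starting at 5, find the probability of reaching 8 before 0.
P(hit 8 before 0) = (1 − (4/7)^5) / (1 − (4/7)^8) = 1804523/1899755

Let u_k denote P(reach 8 before 0 | start at k). Boundary: u_0 = 0, u_8 = 1. Recurrence: u_k = 7/11·u_{k+1} + 4/11·u_{k-1} for 1 ≤ k ≤ 7. Try u_k = A + B·r^k with r = q/p = (4/11)/(7/11) = 4/7. Substitution satisfies the recurrence; boundary conditions give:
  u_k = (1 − r^k) / (1 − r^N) = (1 − (4/7)^5) / (1 − (4/7)^8) = 1804523/1899755.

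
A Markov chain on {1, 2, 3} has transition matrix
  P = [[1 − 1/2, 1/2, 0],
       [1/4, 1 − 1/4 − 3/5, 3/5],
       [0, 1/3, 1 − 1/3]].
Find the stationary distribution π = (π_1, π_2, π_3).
π = (5/33, 10/33, 6/11)

This is a birth-death chain on three states, which satisfies detailed balance: π_1 · P_{12} = π_2 · P_{21} and π_2 · P_{23} = π_3 · P_{32}.
From π_1 · 1/2 = π_2 · 1/4: π_2/π_1 = (1/2)/(1/4) = 2.
From π_2 · 3/5 = π_3 · 1/3: π_3/π_2 = (3/5)/(1/3) = 9/5.
Take π_1 proportional to 1; then unnormalized π = (1, 2, 18/5). Normalize by dividing by the sum 33/5:
  π = (5/33, 10/33, 6/11).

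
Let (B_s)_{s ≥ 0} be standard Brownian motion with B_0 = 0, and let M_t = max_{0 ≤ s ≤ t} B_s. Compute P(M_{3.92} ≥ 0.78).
P(M_{3.92} ≥ 0.78) = 2·P(B_{3.92} ≥ 0.78) = 2(1 − Φ(0.78/√3.92)) ≈ 0.6936

By the reflection principle for Brownian motion, P(M_t ≥ a) = 2 · P(B_t ≥ a) for a ≥ 0. Since B_t ~ N(0, t), P(B_t ≥ 0.78) = 1 − Φ(0.78/√t) = 1 − Φ(0.78/√3.92) = 1 − Φ(0.3940). So
  P(M_{3.92} ≥ 0.78) = 2(1 − Φ(0.3940)) ≈ 0.6936.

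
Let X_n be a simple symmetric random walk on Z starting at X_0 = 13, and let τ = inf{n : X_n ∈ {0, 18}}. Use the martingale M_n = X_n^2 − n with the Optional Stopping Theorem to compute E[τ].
E[τ] = 65

M_n = X_n^2 − n is a martingale (since E[X_{n+1}^2 | F_n] = X_n^2 + 1). By OST (τ has finite mean in a bounded region), E[M_τ] = E[M_0] = X_0^2 − 0 = 13^2 = 169. Also E[M_τ] = E[X_τ^2] − E[τ]. The walk exits at 0 or 18, with P(hit 18 first) = 13/18, so E[X_τ^2] = 18^2 · 13/18 + 0 = 234. Thus E[τ] = E[X_τ^2] − E[M_τ] = 234 − 169 = 65 = 13(18 − 13) = 65.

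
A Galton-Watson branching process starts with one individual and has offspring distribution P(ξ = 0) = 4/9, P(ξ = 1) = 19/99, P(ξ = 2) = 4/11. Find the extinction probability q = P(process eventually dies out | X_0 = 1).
q = 1

Mean offspring μ = 0·4/9 + 1·19/99 + 2·4/11 = 91/99 ≤ 1. For μ ≤ 1 with offspring not concentrated at 1, the Galton-Watson process goes extinct almost surely, so q = 1.
(Algebraic check: The pgf is f(s) = 4/9 + 19/99·s + 4/11·s². The extinction probability q is the smallest fixed point of f in [0, 1]. Setting s = f(s):
  4/11·s² + (19/99 − 1)·s + 4/9 = 0
  4/11·s² − (4/9 + 4/11)·s + 4/9 = 0
which factors as (s − 1)·(4/11·s − 4/9) = 0, giving roots s = 1 and s = (4/9)/(4/11) = 11/9. Since 11/9 ≥ 1, the smallest root in [0, 1] is s = 1.)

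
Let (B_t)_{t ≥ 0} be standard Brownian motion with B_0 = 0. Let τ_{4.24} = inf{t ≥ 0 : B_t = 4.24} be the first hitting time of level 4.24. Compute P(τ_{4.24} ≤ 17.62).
P(τ_{4.24} ≤ 17.62) = 2(1 − Φ(4.24/√17.62)) = 2(1 − Φ(1.0101)) ≈ 0.3124

By the reflection principle for standard BM, P(τ_b ≤ t) = 2 · P(B_t ≥ b). Since B_t ~ N(0, t), P(B_t ≥ 4.24) = 1 − Φ(4.24/√t) = 1 − Φ(4.24/√17.62) = 1 − Φ(1.0101) ≈ 0.15622. Doubling: P(τ_{4.24} ≤ 17.62) ≈ 2 · 0.15622 = 0.31244 ≈ 0.3124.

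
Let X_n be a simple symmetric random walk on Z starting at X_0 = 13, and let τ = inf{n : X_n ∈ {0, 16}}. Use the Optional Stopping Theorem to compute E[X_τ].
E[X_τ] = 13

X_n is a martingale and τ is a bounded-mean stopping time (indeed τ is finite a.s. with bounded expectation since the walk is in a bounded region). By the OST, E[X_τ] = E[X_0] = 13. Equivalently: E[X_τ] = 16 · P(hit 16 first) + 0 · P(hit 0 first) = 16 · (13/16) = 13.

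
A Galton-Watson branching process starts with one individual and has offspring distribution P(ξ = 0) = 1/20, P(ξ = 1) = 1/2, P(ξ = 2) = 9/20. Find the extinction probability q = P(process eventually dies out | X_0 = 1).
q = 1/9

The pgf is f(s) = 1/20 + 1/2·s + 9/20·s². The extinction probability q is the smallest fixed point of f in [0, 1]. Setting s = f(s):
  9/20·s² + (1/2 − 1)·s + 1/20 = 0
  9/20·s² − (1/20 + 9/20)·s + 1/20 = 0
which factors as (s − 1)·(9/20·s − 1/20) = 0, giving roots s = 1 and s = (1/20)/(9/20) = 1/9.
Mean offspring μ = 1/2 + 2·9/20 = 7/5 > 1 (supercritical), so q < 1. The extinction probability is the smaller root: q = (1/20)/(9/20) = 1/9.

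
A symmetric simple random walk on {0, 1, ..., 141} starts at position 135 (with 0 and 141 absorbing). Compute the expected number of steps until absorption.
E[τ | X_0 = 135] = 810

Let v_k = E[τ | X_0 = k]. Boundary: v_0 = v_141 = 0. Recurrence: v_k = 1 + (v_{k-1} + v_{k+1})/2 for 1 ≤ k ≤ 140. The particular solution to v_k − (v_{k-1} + v_{k+1})/2 = 1 is v_k = −k^2. Adding homogeneous solution A + B k and matching boundaries gives v_k = k (141 − k). Substituting k = 135: v_135 = 135 · 6 = 810.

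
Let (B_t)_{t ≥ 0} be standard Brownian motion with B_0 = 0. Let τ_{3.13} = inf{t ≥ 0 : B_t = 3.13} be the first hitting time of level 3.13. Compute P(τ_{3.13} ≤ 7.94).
P(τ_{3.13} ≤ 7.94) = 2(1 − Φ(3.13/√7.94)) = 2(1 − Φ(1.1108)) ≈ 0.2667

By the reflection principle for standard BM, P(τ_b ≤ t) = 2 · P(B_t ≥ b). Since B_t ~ N(0, t), P(B_t ≥ 3.13) = 1 − Φ(3.13/√t) = 1 − Φ(3.13/√7.94) = 1 − Φ(1.1108) ≈ 0.13333. Doubling: P(τ_{3.13} ≤ 7.94) ≈ 2 · 0.13333 = 0.26666 ≈ 0.2667.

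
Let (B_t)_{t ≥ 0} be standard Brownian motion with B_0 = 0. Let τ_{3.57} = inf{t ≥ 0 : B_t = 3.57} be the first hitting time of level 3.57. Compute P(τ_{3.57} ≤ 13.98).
P(τ_{3.57} ≤ 13.98) = 2(1 − Φ(3.57/√13.98)) = 2(1 − Φ(0.9548)) ≈ 0.3397

By the reflection principle for standard BM, P(τ_b ≤ t) = 2 · P(B_t ≥ b). Since B_t ~ N(0, t), P(B_t ≥ 3.57) = 1 − Φ(3.57/√t) = 1 − Φ(3.57/√13.98) = 1 − Φ(0.9548) ≈ 0.16984. Doubling: P(τ_{3.57} ≤ 13.98) ≈ 2 · 0.16984 = 0.33968 ≈ 0.3397.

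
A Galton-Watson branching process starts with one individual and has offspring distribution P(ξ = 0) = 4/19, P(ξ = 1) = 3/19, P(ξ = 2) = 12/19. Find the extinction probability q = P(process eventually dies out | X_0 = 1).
q = 1/3

The pgf is f(s) = 4/19 + 3/19·s + 12/19·s². The extinction probability q is the smallest fixed point of f in [0, 1]. Setting s = f(s):
  12/19·s² + (3/19 − 1)·s + 4/19 = 0
  12/19·s² − (4/19 + 12/19)·s + 4/19 = 0
which factors as (s − 1)·(12/19·s − 4/19) = 0, giving roots s = 1 and s = (4/19)/(12/19) = 1/3.
Mean offspring μ = 3/19 + 2·12/19 = 27/19 > 1 (supercritical), so q < 1. The extinction probability is the smaller root: q = (4/19)/(12/19) = 1/3.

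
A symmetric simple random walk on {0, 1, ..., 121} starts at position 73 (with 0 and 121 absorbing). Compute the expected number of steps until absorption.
E[τ | X_0 = 73] = 3504

Let v_k = E[τ | X_0 = k]. Boundary: v_0 = v_121 = 0. Recurrence: v_k = 1 + (v_{k-1} + v_{k+1})/2 for 1 ≤ k ≤ 120. The particular solution to v_k − (v_{k-1} + v_{k+1})/2 = 1 is v_k = −k^2. Adding homogeneous solution A + B k and matching boundaries gives v_k = k (121 − k). Substituting k = 73: v_73 = 73 · 48 = 3504.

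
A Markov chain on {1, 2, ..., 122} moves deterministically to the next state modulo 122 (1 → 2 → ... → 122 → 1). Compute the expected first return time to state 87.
E[T_87 | X_0 = 87] = 122

The chain cycles deterministically, so starting at state 87 it returns in exactly 122 steps. Equivalently, the stationary distribution is uniform π_j = 1/122 for every state j, so by Kac's formula E[T_87] = 1/π_87 = 122.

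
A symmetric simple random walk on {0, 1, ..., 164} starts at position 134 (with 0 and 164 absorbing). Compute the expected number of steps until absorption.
E[τ | X_0 = 134] = 4020

Let v_k = E[τ | X_0 = k]. Boundary: v_0 = v_164 = 0. Recurrence: v_k = 1 + (v_{k-1} + v_{k+1})/2 for 1 ≤ k ≤ 163. The particular solution to v_k − (v_{k-1} + v_{k+1})/2 = 1 is v_k = −k^2. Adding homogeneous solution A + B k and matching boundaries gives v_k = k (164 − k). Substituting k = 134: v_134 = 134 · 30 = 4020.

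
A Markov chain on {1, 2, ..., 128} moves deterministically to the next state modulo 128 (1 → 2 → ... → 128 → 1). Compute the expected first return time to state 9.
E[T_9 | X_0 = 9] = 128

The chain cycles deterministically, so starting at state 9 it returns in exactly 128 steps. Equivalently, the stationary distribution is uniform π_j = 1/128 for every state j, so by Kac's formula E[T_9] = 1/π_9 = 128.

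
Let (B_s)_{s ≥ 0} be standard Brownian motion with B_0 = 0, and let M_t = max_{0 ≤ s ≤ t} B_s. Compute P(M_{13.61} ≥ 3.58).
P(M_{13.61} ≥ 3.58) = 2·P(B_{13.61} ≥ 3.58) = 2(1 − Φ(3.58/√13.61)) ≈ 0.3318

By the reflection principle for Brownian motion, P(M_t ≥ a) = 2 · P(B_t ≥ a) for a ≥ 0. Since B_t ~ N(0, t), P(B_t ≥ 3.58) = 1 − Φ(3.58/√t) = 1 − Φ(3.58/√13.61) = 1 − Φ(0.9704). So
  P(M_{13.61} ≥ 3.58) = 2(1 − Φ(0.9704)) ≈ 0.3318.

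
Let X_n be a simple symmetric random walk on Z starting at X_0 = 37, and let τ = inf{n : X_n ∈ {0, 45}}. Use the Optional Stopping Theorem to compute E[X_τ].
E[X_τ] = 37

X_n is a martingale and τ is a bounded-mean stopping time (indeed τ is finite a.s. with bounded expectation since the walk is in a bounded region). By the OST, E[X_τ] = E[X_0] = 37. Equivalently: E[X_τ] = 45 · P(hit 45 first) + 0 · P(hit 0 first) = 45 · (37/45) = 37.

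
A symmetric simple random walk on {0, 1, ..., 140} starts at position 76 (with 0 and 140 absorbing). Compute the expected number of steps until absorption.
E[τ | X_0 = 76] = 4864

Let v_k = E[τ | X_0 = k]. Boundary: v_0 = v_140 = 0. Recurrence: v_k = 1 + (v_{k-1} + v_{k+1})/2 for 1 ≤ k ≤ 139. The particular solution to v_k − (v_{k-1} + v_{k+1})/2 = 1 is v_k = −k^2. Adding homogeneous solution A + B k and matching boundaries gives v_k = k (140 − k). Substituting k = 76: v_76 = 76 · 64 = 4864.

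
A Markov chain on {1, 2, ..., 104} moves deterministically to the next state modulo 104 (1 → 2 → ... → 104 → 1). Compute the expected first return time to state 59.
E[T_59 | X_0 = 59] = 104

The chain cycles deterministically, so starting at state 59 it returns in exactly 104 steps. Equivalently, the stationary distribution is uniform π_j = 1/104 for every state j, so by Kac's formula E[T_59] = 1/π_59 = 104.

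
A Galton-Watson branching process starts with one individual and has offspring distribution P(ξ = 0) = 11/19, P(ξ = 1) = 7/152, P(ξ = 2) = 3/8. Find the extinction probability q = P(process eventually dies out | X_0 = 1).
q = 1

Mean offspring μ = 0·11/19 + 1·7/152 + 2·3/8 = 121/152 ≤ 1. For μ ≤ 1 with offspring not concentrated at 1, the Galton-Watson process goes extinct almost surely, so q = 1.
(Algebraic check: The pgf is f(s) = 11/19 + 7/152·s + 3/8·s². The extinction probability q is the smallest fixed point of f in [0, 1]. Setting s = f(s):
  3/8·s² + (7/152 − 1)·s + 11/19 = 0
  3/8·s² − (11/19 + 3/8)·s + 11/19 = 0
which factors as (s − 1)·(3/8·s − 11/19) = 0, giving roots s = 1 and s = (11/19)/(3/8) = 88/57. Since 88/57 ≥ 1, the smallest root in [0, 1] is s = 1.)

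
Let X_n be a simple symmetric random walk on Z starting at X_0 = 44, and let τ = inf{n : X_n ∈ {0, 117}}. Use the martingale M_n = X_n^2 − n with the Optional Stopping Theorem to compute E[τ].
E[τ] = 3212

M_n = X_n^2 − n is a martingale (since E[X_{n+1}^2 | F_n] = X_n^2 + 1). By OST (τ has finite mean in a bounded region), E[M_τ] = E[M_0] = X_0^2 − 0 = 44^2 = 1936. Also E[M_τ] = E[X_τ^2] − E[τ]. The walk exits at 0 or 117, with P(hit 117 first) = 44/117, so E[X_τ^2] = 117^2 · 44/117 + 0 = 5148. Thus E[τ] = E[X_τ^2] − E[M_τ] = 5148 − 1936 = 3212 = 44(117 − 44) = 3212.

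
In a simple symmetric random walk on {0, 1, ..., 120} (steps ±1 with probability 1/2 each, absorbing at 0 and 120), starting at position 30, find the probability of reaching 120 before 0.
P(hit 120 before 0) = 30/120 = 1/4

Let u_k = P(hit 120 before 0 | start at k). Then u_0 = 0, u_120 = 1, and u_k = u_{k-1}/2 + u_{k+1}/2 for 1 ≤ k ≤ 119. This harmonic recurrence is solved by u_k = k/120, giving u_30 = 30/120 = 1/4.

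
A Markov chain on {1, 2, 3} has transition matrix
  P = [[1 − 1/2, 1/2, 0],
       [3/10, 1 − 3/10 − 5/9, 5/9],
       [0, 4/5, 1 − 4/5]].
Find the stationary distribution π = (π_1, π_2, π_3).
π = (108/413, 180/413, 125/413)

This is a birth-death chain on three states, which satisfies detailed balance: π_1 · P_{12} = π_2 · P_{21} and π_2 · P_{23} = π_3 · P_{32}.
From π_1 · 1/2 = π_2 · 3/10: π_2/π_1 = (1/2)/(3/10) = 5/3.
From π_2 · 5/9 = π_3 · 4/5: π_3/π_2 = (5/9)/(4/5) = 25/36.
Take π_1 proportional to 1; then unnormalized π = (1, 5/3, 125/108). Normalize by dividing by the sum 413/108:
  π = (108/413, 180/413, 125/413).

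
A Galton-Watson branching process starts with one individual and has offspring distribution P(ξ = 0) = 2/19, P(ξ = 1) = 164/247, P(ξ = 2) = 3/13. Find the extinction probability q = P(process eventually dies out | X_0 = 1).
q = 26/57

The pgf is f(s) = 2/19 + 164/247·s + 3/13·s². The extinction probability q is the smallest fixed point of f in [0, 1]. Setting s = f(s):
  3/13·s² + (164/247 − 1)·s + 2/19 = 0
  3/13·s² − (2/19 + 3/13)·s + 2/19 = 0
which factors as (s − 1)·(3/13·s − 2/19) = 0, giving roots s = 1 and s = (2/19)/(3/13) = 26/57.
Mean offspring μ = 164/247 + 2·3/13 = 278/247 > 1 (supercritical), so q < 1. The extinction probability is the smaller root: q = (2/19)/(3/13) = 26/57.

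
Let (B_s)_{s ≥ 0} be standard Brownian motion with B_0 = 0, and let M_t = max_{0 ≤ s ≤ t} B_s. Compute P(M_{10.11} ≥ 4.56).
P(M_{10.11} ≥ 4.56) = 2·P(B_{10.11} ≥ 4.56) = 2(1 − Φ(4.56/√10.11)) ≈ 0.1515

By the reflection principle for Brownian motion, P(M_t ≥ a) = 2 · P(B_t ≥ a) for a ≥ 0. Since B_t ~ N(0, t), P(B_t ≥ 4.56) = 1 − Φ(4.56/√t) = 1 − Φ(4.56/√10.11) = 1 − Φ(1.4341). So
  P(M_{10.11} ≥ 4.56) = 2(1 − Φ(1.4341)) ≈ 0.1515.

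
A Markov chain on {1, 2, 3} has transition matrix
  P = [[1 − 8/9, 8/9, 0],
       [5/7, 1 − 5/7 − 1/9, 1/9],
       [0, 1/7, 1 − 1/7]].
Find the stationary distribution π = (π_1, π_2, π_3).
π = (405/1301, 504/1301, 392/1301)

This is a birth-death chain on three states, which satisfies detailed balance: π_1 · P_{12} = π_2 · P_{21} and π_2 · P_{23} = π_3 · P_{32}.
From π_1 · 8/9 = π_2 · 5/7: π_2/π_1 = (8/9)/(5/7) = 56/45.
From π_2 · 1/9 = π_3 · 1/7: π_3/π_2 = (1/9)/(1/7) = 7/9.
Take π_1 proportional to 1; then unnormalized π = (1, 56/45, 392/405). Normalize by dividing by the sum 1301/405:
  π = (405/1301, 504/1301, 392/1301).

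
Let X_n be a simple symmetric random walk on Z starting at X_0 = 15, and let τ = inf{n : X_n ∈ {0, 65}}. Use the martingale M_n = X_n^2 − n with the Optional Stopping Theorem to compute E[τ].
E[τ] = 750

M_n = X_n^2 − n is a martingale (since E[X_{n+1}^2 | F_n] = X_n^2 + 1). By OST (τ has finite mean in a bounded region), E[M_τ] = E[M_0] = X_0^2 − 0 = 15^2 = 225. Also E[M_τ] = E[X_τ^2] − E[τ]. The walk exits at 0 or 65, with P(hit 65 first) = 15/65, so E[X_τ^2] = 65^2 · 15/65 + 0 = 975. Thus E[τ] = E[X_τ^2] − E[M_τ] = 975 − 225 = 750 = 15(65 − 15) = 750.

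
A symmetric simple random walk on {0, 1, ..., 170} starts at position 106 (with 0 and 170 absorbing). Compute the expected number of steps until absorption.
E[τ | X_0 = 106] = 6784

Let v_k = E[τ | X_0 = k]. Boundary: v_0 = v_170 = 0. Recurrence: v_k = 1 + (v_{k-1} + v_{k+1})/2 for 1 ≤ k ≤ 169. The particular solution to v_k − (v_{k-1} + v_{k+1})/2 = 1 is v_k = −k^2. Adding homogeneous solution A + B k and matching boundaries gives v_k = k (170 − k). Substituting k = 106: v_106 = 106 · 64 = 6784.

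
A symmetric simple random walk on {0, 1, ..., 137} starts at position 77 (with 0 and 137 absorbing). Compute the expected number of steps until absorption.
E[τ | X_0 = 77] = 4620

Let v_k = E[τ | X_0 = k]. Boundary: v_0 = v_137 = 0. Recurrence: v_k = 1 + (v_{k-1} + v_{k+1})/2 for 1 ≤ k ≤ 136. The particular solution to v_k − (v_{k-1} + v_{k+1})/2 = 1 is v_k = −k^2. Adding homogeneous solution A + B k and matching boundaries gives v_k = k (137 − k). Substituting k = 77: v_77 = 77 · 60 = 4620.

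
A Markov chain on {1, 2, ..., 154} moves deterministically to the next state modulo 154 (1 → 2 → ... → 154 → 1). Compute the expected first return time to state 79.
E[T_79 | X_0 = 79] = 154

The chain cycles deterministically, so starting at state 79 it returns in exactly 154 steps. Equivalently, the stationary distribution is uniform π_j = 1/154 for every state j, so by Kac's formula E[T_79] = 1/π_79 = 154.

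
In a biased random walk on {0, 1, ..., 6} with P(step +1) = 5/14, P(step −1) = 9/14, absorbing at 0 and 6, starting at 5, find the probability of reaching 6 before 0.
P(hit 6 before 0) = (1 − (9/5)^5) / (1 − (9/5)^6) = 69905/128954

Let u_k denote P(reach 6 before 0 | start at k). Boundary: u_0 = 0, u_6 = 1. Recurrence: u_k = 5/14·u_{k+1} + 9/14·u_{k-1} for 1 ≤ k ≤ 5. Try u_k = A + B·r^k with r = q/p = (9/14)/(5/14) = 9/5. Substitution satisfies the recurrence; boundary conditions give:
  u_k = (1 − r^k) / (1 − r^N) = (1 − (9/5)^5) / (1 − (9/5)^6) = 69905/128954.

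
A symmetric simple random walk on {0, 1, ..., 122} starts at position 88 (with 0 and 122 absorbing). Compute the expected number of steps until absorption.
E[τ | X_0 = 88] = 2992

Let v_k = E[τ | X_0 = k]. Boundary: v_0 = v_122 = 0. Recurrence: v_k = 1 + (v_{k-1} + v_{k+1})/2 for 1 ≤ k ≤ 121. The particular solution to v_k − (v_{k-1} + v_{k+1})/2 = 1 is v_k = −k^2. Adding homogeneous solution A + B k and matching boundaries gives v_k = k (122 − k). Substituting k = 88: v_88 = 88 · 34 = 2992.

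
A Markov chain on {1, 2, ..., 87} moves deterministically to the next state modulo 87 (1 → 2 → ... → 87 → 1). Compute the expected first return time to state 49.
E[T_49 | X_0 = 49] = 87

The chain cycles deterministically, so starting at state 49 it returns in exactly 87 steps. Equivalently, the stationary distribution is uniform π_j = 1/87 for every state j, so by Kac's formula E[T_49] = 1/π_49 = 87.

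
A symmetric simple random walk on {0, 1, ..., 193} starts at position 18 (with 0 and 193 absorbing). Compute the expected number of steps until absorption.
E[τ | X_0 = 18] = 3150

Let v_k = E[τ | X_0 = k]. Boundary: v_0 = v_193 = 0. Recurrence: v_k = 1 + (v_{k-1} + v_{k+1})/2 for 1 ≤ k ≤ 192. The particular solution to v_k − (v_{k-1} + v_{k+1})/2 = 1 is v_k = −k^2. Adding homogeneous solution A + B k and matching boundaries gives v_k = k (193 − k). Substituting k = 18: v_18 = 18 · 175 = 3150.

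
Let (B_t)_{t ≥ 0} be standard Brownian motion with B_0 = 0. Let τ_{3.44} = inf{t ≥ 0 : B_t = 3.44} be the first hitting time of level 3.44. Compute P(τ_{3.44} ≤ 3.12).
P(τ_{3.44} ≤ 3.12) = 2(1 − Φ(3.44/√3.12)) = 2(1 − Φ(1.9475)) ≈ 0.0515

By the reflection principle for standard BM, P(τ_b ≤ t) = 2 · P(B_t ≥ b). Since B_t ~ N(0, t), P(B_t ≥ 3.44) = 1 − Φ(3.44/√t) = 1 − Φ(3.44/√3.12) = 1 − Φ(1.9475) ≈ 0.02574. Doubling: P(τ_{3.44} ≤ 3.12) ≈ 2 · 0.02574 = 0.05148 ≈ 0.0515.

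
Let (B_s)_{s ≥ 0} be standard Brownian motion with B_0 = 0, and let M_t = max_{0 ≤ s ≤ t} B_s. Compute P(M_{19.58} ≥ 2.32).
P(M_{19.58} ≥ 2.32) = 2·P(B_{19.58} ≥ 2.32) = 2(1 − Φ(2.32/√19.58)) ≈ 0.6001

By the reflection principle for Brownian motion, P(M_t ≥ a) = 2 · P(B_t ≥ a) for a ≥ 0. Since B_t ~ N(0, t), P(B_t ≥ 2.32) = 1 − Φ(2.32/√t) = 1 − Φ(2.32/√19.58) = 1 − Φ(0.5243). So
  P(M_{19.58} ≥ 2.32) = 2(1 − Φ(0.5243)) ≈ 0.6001.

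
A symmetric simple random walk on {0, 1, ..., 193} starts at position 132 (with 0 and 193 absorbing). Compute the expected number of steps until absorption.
E[τ | X_0 = 132] = 8052

Let v_k = E[τ | X_0 = k]. Boundary: v_0 = v_193 = 0. Recurrence: v_k = 1 + (v_{k-1} + v_{k+1})/2 for 1 ≤ k ≤ 192. The particular solution to v_k − (v_{k-1} + v_{k+1})/2 = 1 is v_k = −k^2. Adding homogeneous solution A + B k and matching boundaries gives v_k = k (193 − k). Substituting k = 132: v_132 = 132 · 61 = 8052.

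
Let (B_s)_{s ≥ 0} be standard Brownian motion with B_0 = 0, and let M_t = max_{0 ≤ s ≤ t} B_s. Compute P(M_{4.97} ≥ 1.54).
P(M_{4.97} ≥ 1.54) = 2·P(B_{4.97} ≥ 1.54) = 2(1 − Φ(1.54/√4.97)) ≈ 0.4897

By the reflection principle for Brownian motion, P(M_t ≥ a) = 2 · P(B_t ≥ a) for a ≥ 0. Since B_t ~ N(0, t), P(B_t ≥ 1.54) = 1 − Φ(1.54/√t) = 1 − Φ(1.54/√4.97) = 1 − Φ(0.6908). So
  P(M_{4.97} ≥ 1.54) = 2(1 − Φ(0.6908)) ≈ 0.4897.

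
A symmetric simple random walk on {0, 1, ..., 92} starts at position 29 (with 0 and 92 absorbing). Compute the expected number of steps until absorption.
E[τ | X_0 = 29] = 1827

Let v_k = E[τ | X_0 = k]. Boundary: v_0 = v_92 = 0. Recurrence: v_k = 1 + (v_{k-1} + v_{k+1})/2 for 1 ≤ k ≤ 91. The particular solution to v_k − (v_{k-1} + v_{k+1})/2 = 1 is v_k = −k^2. Adding homogeneous solution A + B k and matching boundaries gives v_k = k (92 − k). Substituting k = 29: v_29 = 29 · 63 = 1827.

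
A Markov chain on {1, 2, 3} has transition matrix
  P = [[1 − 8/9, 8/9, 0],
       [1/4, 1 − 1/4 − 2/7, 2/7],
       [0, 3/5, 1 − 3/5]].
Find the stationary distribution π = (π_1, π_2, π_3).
π = (189/1181, 672/1181, 320/1181)

This is a birth-death chain on three states, which satisfies detailed balance: π_1 · P_{12} = π_2 · P_{21} and π_2 · P_{23} = π_3 · P_{32}.
From π_1 · 8/9 = π_2 · 1/4: π_2/π_1 = (8/9)/(1/4) = 32/9.
From π_2 · 2/7 = π_3 · 3/5: π_3/π_2 = (2/7)/(3/5) = 10/21.
Take π_1 proportional to 1; then unnormalized π = (1, 32/9, 320/189). Normalize by dividing by the sum 1181/189:
  π = (189/1181, 672/1181, 320/1181).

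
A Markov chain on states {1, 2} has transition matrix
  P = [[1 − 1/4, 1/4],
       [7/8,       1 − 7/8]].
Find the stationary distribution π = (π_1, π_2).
π_1 = 7/9, π_2 = 2/9

Solve πP = π with π_1 + π_2 = 1. From πP = π: π_1 · (1 − 1/4) + π_2 · 7/8 = π_1 ⇒ π_2 · 7/8 = π_1 · 1/4 ⇒ π_2/π_1 = (1/4)/(7/8) = 2/7. Together with π_1 + π_2 = 1:
  π_1 = (7/8)/(1/4 + 7/8) = (7/8)/(9/8) = 7/9,
  π_2 = (1/4)/(1/4 + 7/8) = (1/4)/(9/8) = 2/9.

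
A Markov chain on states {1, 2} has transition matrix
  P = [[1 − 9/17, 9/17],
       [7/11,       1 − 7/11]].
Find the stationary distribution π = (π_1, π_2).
π_1 = 119/218, π_2 = 99/218

Solve πP = π with π_1 + π_2 = 1. From πP = π: π_1 · (1 − 9/17) + π_2 · 7/11 = π_1 ⇒ π_2 · 7/11 = π_1 · 9/17 ⇒ π_2/π_1 = (9/17)/(7/11) = 99/119. Together with π_1 + π_2 = 1:
  π_1 = (7/11)/(9/17 + 7/11) = (7/11)/(218/187) = 119/218,
  π_2 = (9/17)/(9/17 + 7/11) = (9/17)/(218/187) = 99/218.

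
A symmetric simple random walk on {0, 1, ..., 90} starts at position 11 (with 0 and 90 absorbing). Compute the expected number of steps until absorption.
E[τ | X_0 = 11] = 869

Let v_k = E[τ | X_0 = k]. Boundary: v_0 = v_90 = 0. Recurrence: v_k = 1 + (v_{k-1} + v_{k+1})/2 for 1 ≤ k ≤ 89. The particular solution to v_k − (v_{k-1} + v_{k+1})/2 = 1 is v_k = −k^2. Adding homogeneous solution A + B k and matching boundaries gives v_k = k (90 − k). Substituting k = 11: v_11 = 11 · 79 = 869.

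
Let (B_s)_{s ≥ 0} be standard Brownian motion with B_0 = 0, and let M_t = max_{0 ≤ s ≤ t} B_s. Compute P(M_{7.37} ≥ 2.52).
P(M_{7.37} ≥ 2.52) = 2·P(B_{7.37} ≥ 2.52) = 2(1 − Φ(2.52/√7.37)) ≈ 0.3533

By the reflection principle for Brownian motion, P(M_t ≥ a) = 2 · P(B_t ≥ a) for a ≥ 0. Since B_t ~ N(0, t), P(B_t ≥ 2.52) = 1 − Φ(2.52/√t) = 1 − Φ(2.52/√7.37) = 1 − Φ(0.9283). So
  P(M_{7.37} ≥ 2.52) = 2(1 − Φ(0.9283)) ≈ 0.3533.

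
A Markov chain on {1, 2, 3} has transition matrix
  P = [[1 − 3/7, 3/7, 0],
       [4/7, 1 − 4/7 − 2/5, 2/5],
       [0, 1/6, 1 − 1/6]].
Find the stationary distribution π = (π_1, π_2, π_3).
π = (20/71, 15/71, 36/71)

This is a birth-death chain on three states, which satisfies detailed balance: π_1 · P_{12} = π_2 · P_{21} and π_2 · P_{23} = π_3 · P_{32}.
From π_1 · 3/7 = π_2 · 4/7: π_2/π_1 = (3/7)/(4/7) = 3/4.
From π_2 · 2/5 = π_3 · 1/6: π_3/π_2 = (2/5)/(1/6) = 12/5.
Take π_1 proportional to 1; then unnormalized π = (1, 3/4, 9/5). Normalize by dividing by the sum 71/20:
  π = (20/71, 15/71, 36/71).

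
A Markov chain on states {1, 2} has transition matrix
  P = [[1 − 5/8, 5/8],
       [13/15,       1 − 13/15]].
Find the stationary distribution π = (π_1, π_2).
π_1 = 104/179, π_2 = 75/179

Solve πP = π with π_1 + π_2 = 1. From πP = π: π_1 · (1 − 5/8) + π_2 · 13/15 = π_1 ⇒ π_2 · 13/15 = π_1 · 5/8 ⇒ π_2/π_1 = (5/8)/(13/15) = 75/104. Together with π_1 + π_2 = 1:
  π_1 = (13/15)/(5/8 + 13/15) = (13/15)/(179/120) = 104/179,
  π_2 = (5/8)/(5/8 + 13/15) = (5/8)/(179/120) = 75/179.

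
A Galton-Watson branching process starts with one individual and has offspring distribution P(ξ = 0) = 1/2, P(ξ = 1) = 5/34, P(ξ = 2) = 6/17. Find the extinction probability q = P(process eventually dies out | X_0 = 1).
q = 1

Mean offspring μ = 0·1/2 + 1·5/34 + 2·6/17 = 29/34 ≤ 1. For μ ≤ 1 with offspring not concentrated at 1, the Galton-Watson process goes extinct almost surely, so q = 1.
(Algebraic check: The pgf is f(s) = 1/2 + 5/34·s + 6/17·s². The extinction probability q is the smallest fixed point of f in [0, 1]. Setting s = f(s):
  6/17·s² + (5/34 − 1)·s + 1/2 = 0
  6/17·s² − (1/2 + 6/17)·s + 1/2 = 0
which factors as (s − 1)·(6/17·s − 1/2) = 0, giving roots s = 1 and s = (1/2)/(6/17) = 17/12. Since 17/12 ≥ 1, the smallest root in [0, 1] is s = 1.)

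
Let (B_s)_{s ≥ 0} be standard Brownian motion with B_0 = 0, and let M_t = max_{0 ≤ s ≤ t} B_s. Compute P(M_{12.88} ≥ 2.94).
P(M_{12.88} ≥ 2.94) = 2·P(B_{12.88} ≥ 2.94) = 2(1 − Φ(2.94/√12.88)) ≈ 0.4127

By the reflection principle for Brownian motion, P(M_t ≥ a) = 2 · P(B_t ≥ a) for a ≥ 0. Since B_t ~ N(0, t), P(B_t ≥ 2.94) = 1 − Φ(2.94/√t) = 1 − Φ(2.94/√12.88) = 1 − Φ(0.8192). So
  P(M_{12.88} ≥ 2.94) = 2(1 − Φ(0.8192)) ≈ 0.4127.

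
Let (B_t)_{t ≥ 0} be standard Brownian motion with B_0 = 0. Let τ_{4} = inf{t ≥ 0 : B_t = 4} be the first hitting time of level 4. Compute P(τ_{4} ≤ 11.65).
P(τ_{4} ≤ 11.65) = 2(1 − Φ(4/√11.65)) = 2(1 − Φ(1.1719)) ≈ 0.2412

By the reflection principle for standard BM, P(τ_b ≤ t) = 2 · P(B_t ≥ b). Since B_t ~ N(0, t), P(B_t ≥ 4) = 1 − Φ(4/√t) = 1 − Φ(4/√11.65) = 1 − Φ(1.1719) ≈ 0.12062. Doubling: P(τ_{4} ≤ 11.65) ≈ 2 · 0.12062 = 0.24124 ≈ 0.2412.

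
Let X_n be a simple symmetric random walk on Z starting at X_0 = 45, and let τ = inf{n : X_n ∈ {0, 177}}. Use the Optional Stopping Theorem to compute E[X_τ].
E[X_τ] = 45

X_n is a martingale and τ is a bounded-mean stopping time (indeed τ is finite a.s. with bounded expectation since the walk is in a bounded region). By the OST, E[X_τ] = E[X_0] = 45. Equivalently: E[X_τ] = 177 · P(hit 177 first) + 0 · P(hit 0 first) = 177 · (45/177) = 45.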